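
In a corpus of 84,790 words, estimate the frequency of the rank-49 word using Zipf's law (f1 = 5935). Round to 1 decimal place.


Zipf's law: f(r) = f(1) / r
f(1) = 5935
f(49) = 5935 / 49
= 121.1 occurrences


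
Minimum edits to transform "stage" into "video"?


Word 1: "stage" (length 5)
Word 2: "video" (length 5)
One optimal edit sequence (insert/delete/substitute each cost 1):
  1. substitute 's' -> 'v'  (+1)
  2. substitute 't' -> 'i'  (+1)
  3. substitute 'a' -> 'd'  (+1)
  4. substitute 'g' -> 'e'  (+1)
  5. substitute 'e' -> 'o'  (+1)
Total edit operations: 5
Edit distance = 5


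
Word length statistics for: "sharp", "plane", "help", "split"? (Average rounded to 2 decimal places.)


Lengths: "sharp"=5, "plane"=5, "help"=4, "split"=5
Sum = 19, Count = 4
Average = 19/4 = 4.75
= avg=4.75, min=4, max=5


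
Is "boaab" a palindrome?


Word: "boaab"
Reversed: "baaob"
Forward == Backward? boaab != baaob
Palindrome = No


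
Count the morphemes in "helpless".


Word: "helpless"
Morphemes: help + -less
Each morpheme carries meaning
= 2 morphemes


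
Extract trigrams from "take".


Word: "take" (length 4)
Number of trigrams = 4 - 3 + 1 = 2
  Position 0: "tak"
  Position 1: "ake"
Trigrams = "tak", "ake"


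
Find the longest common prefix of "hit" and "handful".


Word 1: "hit"
Word 2: "handful"
Comparing from start:
  Pos 0: 'h' == 'h'
  Pos 1: 'i' != 'a' (stop)
LCP = "h" (length 1)


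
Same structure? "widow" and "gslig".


Pattern of "widow": [0, 1, 2, 3, 0]
Pattern of "gslig": [0, 1, 2, 3, 0]
Patterns match
Same pattern = Yes


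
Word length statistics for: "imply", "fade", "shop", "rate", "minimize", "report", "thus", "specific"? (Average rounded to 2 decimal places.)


Lengths: "imply"=5, "fade"=4, "shop"=4, "rate"=4, "minimize"=8, "report"=6, "thus"=4, "specific"=8
Sum = 43, Count = 8
Average = 43/8 = 5.38
= avg=5.38, min=4, max=8


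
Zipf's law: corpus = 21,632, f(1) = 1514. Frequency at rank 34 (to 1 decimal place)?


Zipf's law: f(r) = f(1) / r
f(1) = 1514
f(34) = 1514 / 34
= 44.5 occurrences


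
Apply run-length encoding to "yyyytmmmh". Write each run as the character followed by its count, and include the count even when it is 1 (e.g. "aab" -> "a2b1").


String: "yyyytmmmh"
Scanning for consecutive runs:
  'y' x 4
  't' x 1
  'm' x 3
  'h' x 1
RLE = "y4t1m3h1"


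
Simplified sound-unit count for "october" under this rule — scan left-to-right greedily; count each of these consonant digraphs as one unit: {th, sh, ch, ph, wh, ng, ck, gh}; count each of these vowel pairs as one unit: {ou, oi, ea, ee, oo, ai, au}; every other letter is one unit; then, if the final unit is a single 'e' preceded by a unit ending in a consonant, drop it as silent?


Word: "october" (7 letters)
Left-to-right scan:
  1. 'o' (letter)
  2. 'c' (letter)
  3. 't' (letter)
  4. 'o' (letter)
  5. 'b' (letter)
  6. 'e' (letter)
  7. 'r' (letter)
Units from scan: 7
Sound units = 7 units


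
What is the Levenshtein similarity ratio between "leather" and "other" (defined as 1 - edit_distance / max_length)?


Word 1: "leather" (length 7)
Word 2: "other" (length 5)
One optimal edit sequence:
  1. delete 'l'  (+1)
  2. delete 'e'  (+1)
  3. substitute 'a' -> 'o'  (+1)
  4. keep 't'
  5. keep 'h'
  6. keep 'e'
  7. keep 'r'
Edit distance = 3
Max length = max(7, 5) = 7
Similarity = 1 - 3/7
= 0.5714


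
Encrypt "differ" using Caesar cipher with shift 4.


Word: "differ"
Shift: 4
Each letter → (letter + shift) mod 26:
  'd' (3) + 4 = 7 → 'h'
  'i' (8) + 4 = 12 → 'm'
  'f' (5) + 4 = 9 → 'j'
  'f' (5) + 4 = 9 → 'j'
  'e' (4) + 4 = 8 → 'i'
  'r' (17) + 4 = 21 → 'v'
Result = "hmjjiv"


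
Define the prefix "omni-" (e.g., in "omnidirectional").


Prefix: omni-
As in: omnidirectional -> omni- + directional
Meaning = all


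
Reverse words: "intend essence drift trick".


Original: "intend essence drift trick"
Words (1..n): intend | essence | drift | trick
Reversed (n..1): trick | drift | essence | intend
Result = "trick drift essence intend"


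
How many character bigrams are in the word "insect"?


Word: "insect" (length 6)
Number of 2-grams = length - 2 + 1 = 6 - 2 + 1
= 5


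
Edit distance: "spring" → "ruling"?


Word 1: "spring" (length 6)
Word 2: "ruling" (length 6)
One optimal edit sequence (insert/delete/substitute each cost 1):
  1. substitute 's' -> 'r'  (+1)
  2. substitute 'p' -> 'u'  (+1)
  3. substitute 'r' -> 'l'  (+1)
  4. keep 'i'
  5. keep 'n'
  6. keep 'g'
Total edit operations: 3
Edit distance = 3


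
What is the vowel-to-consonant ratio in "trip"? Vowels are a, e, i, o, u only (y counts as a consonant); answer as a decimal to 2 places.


Word: "trip"
Vowels (a,e,i,o,u): 1
Consonants: 3
Ratio = 1/3
= 0.33


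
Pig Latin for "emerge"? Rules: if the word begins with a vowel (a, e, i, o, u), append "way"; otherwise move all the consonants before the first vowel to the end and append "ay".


Word: "emerge"
Starts with vowel → add 'way'
Pig Latin = "emergeway"


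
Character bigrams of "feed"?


Word: "feed" (length 4)
Number of bigrams = 4 - 2 + 1 = 3
  Position 0: "fe"
  Position 1: "ee"
  Position 2: "ed"
Bigrams = "fe", "ee", "ed"


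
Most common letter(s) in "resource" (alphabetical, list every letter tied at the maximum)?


Word: "resource"
Letter counts:
  'c': 1
  'e': 2
  'o': 1
  'r': 2
  's': 1
  'u': 1
Maximum count = 2
Most frequent = 'e', 'r' (2 times each)


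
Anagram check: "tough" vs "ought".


Word 1: "tough" → sorted: ghotu
Word 2: "ought" → sorted: ghotu
Same letters? ghotu == ghotu
Anagram = Yes


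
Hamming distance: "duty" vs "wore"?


Comparing character by character (same length = 4):
  Pos 0: 'd' vs 'w' !=
  Pos 1: 'u' vs 'o' !=
  Pos 2: 't' vs 'r' !=
  Pos 3: 'y' vs 'e' !=
Hamming distance = 4


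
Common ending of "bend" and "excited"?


Word 1: "bend"
Word 2: "excited"
Comparing from end:
  Pos -1: 'd' == 'd'
  Pos -2: 'n' != 'e' (stop)
LCS = "d" (length 1)


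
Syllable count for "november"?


Word: "november"
Syllable breakdown: no-vem-ber
Counting: 3 parts
= 3 syllables


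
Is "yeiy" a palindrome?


Word: "yeiy"
Reversed: "yiey"
Forward == Backward? yeiy != yiey
Palindrome = No


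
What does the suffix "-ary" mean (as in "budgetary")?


Suffix: -ary
Example: budgetary = budget + -ary
Meaning = relating to


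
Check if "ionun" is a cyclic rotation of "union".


Word: "union", Candidate: "ionun"
Method: check if candidate is substring of word+word
"unionunion" contains "ionun"? Yes
Is rotation = Yes


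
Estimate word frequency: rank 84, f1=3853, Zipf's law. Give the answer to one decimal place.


Zipf's law: f(r) = f(1) / r
f(1) = 3853
f(84) = 3853 / 84
= 45.9 occurrences


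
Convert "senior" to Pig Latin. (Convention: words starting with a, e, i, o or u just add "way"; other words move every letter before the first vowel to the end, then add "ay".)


Word: "senior"
Starts with consonant(s) → move to end, add 'ay'
Consonant cluster: "s"
Pig Latin = "eniorsay"


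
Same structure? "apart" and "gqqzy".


Pattern of "apart": [0, 1, 0, 2, 3]
Pattern of "gqqzy": [0, 1, 1, 2, 3]
Patterns do not match
Same pattern = No


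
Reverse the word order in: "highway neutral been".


Original: "highway neutral been"
Words (1..n): highway | neutral | been
Reversed (n..1): been | neutral | highway
Result = "been neutral highway"


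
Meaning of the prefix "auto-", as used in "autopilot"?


Prefix: auto-
As in: autopilot -> auto- + pilot
Meaning = self


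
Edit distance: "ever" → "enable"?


Word 1: "ever" (length 4)
Word 2: "enable" (length 6)
One optimal edit sequence (insert/delete/substitute each cost 1):
  1. keep 'e'
  2. insert 'n'  (+1)
  3. insert 'a'  (+1)
  4. substitute 'v' -> 'b'  (+1)
  5. substitute 'e' -> 'l'  (+1)
  6. substitute 'r' -> 'e'  (+1)
Total edit operations: 5
Edit distance = 5


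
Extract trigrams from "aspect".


Word: "aspect" (length 6)
Number of trigrams = 6 - 3 + 1 = 4
  Position 0: "asp"
  Position 1: "spe"
  Position 2: "pec"
  Position 3: "ect"
Trigrams = "asp", "spe", "pec", "ect"


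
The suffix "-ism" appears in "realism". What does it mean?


Suffix: -ism
Example: realism (real + -ism)
Meaning = belief / practice


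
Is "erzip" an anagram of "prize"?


Word 1: "prize" → sorted: eiprz
Word 2: "erzip" → sorted: eiprz
Same letters? eiprz == eiprz
Anagram = Yes


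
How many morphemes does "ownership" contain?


Word: "ownership"
Morphemes: own | -er | -ship
Each morpheme carries meaning
= 3 morphemes


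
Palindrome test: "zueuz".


Word: "zueuz"
Reversed: "zueuz"
Forward == Backward? zueuz == zueuz
Palindrome = Yes


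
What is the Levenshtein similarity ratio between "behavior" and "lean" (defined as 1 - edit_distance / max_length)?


Word 1: "behavior" (length 8)
Word 2: "lean" (length 4)
One optimal edit sequence:
  1. substitute 'b' -> 'l'  (+1)
  2. keep 'e'
  3. delete 'h'  (+1)
  4. keep 'a'
  5. delete 'v'  (+1)
  6. delete 'i'  (+1)
  7. delete 'o'  (+1)
  8. substitute 'r' -> 'n'  (+1)
Edit distance = 6
Max length = max(8, 4) = 8
Similarity = 1 - 6/8
= 0.2500


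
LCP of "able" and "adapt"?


Word 1: "able"
Word 2: "adapt"
Comparing from start:
  Pos 0: 'a' == 'a'
  Pos 1: 'b' != 'd' (stop)
LCP = "a" (length 1)


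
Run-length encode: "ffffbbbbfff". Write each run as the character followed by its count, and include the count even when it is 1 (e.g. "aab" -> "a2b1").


String: "ffffbbbbfff"
Scanning for consecutive runs:
  'f' x 4
  'b' x 4
  'f' x 3
RLE = "f4b4f3"


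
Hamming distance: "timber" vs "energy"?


Comparing character by character (same length = 6):
  Pos 0: 't' vs 'e' !=
  Pos 1: 'i' vs 'n' !=
  Pos 2: 'm' vs 'e' !=
  Pos 3: 'b' vs 'r' !=
  Pos 4: 'e' vs 'g' !=
  Pos 5: 'r' vs 'y' !=
Hamming distance = 6


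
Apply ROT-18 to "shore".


Word: "shore"
Shift: 18
Each letter → (letter + shift) mod 26:
  's' (18) + 18 = 10 → 'k'
  'h' (7) + 18 = 25 → 'z'
  'o' (14) + 18 = 6 → 'g'
  'r' (17) + 18 = 9 → 'j'
  'e' (4) + 18 = 22 → 'w'
Result = "kzgjw"


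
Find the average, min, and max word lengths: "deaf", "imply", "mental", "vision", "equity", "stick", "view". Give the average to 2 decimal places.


Lengths: "deaf"=4, "imply"=5, "mental"=6, "vision"=6, "equity"=6, "stick"=5, "view"=4
Sum = 36, Count = 7
Average = 36/7 = 5.14
= avg=5.14, min=4, max=6


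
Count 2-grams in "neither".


Word: "neither" (length 7)
Number of 2-grams = length - 2 + 1 = 7 - 2 + 1
= 6


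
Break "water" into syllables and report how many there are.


Word: "water"
Syllable breakdown: wa | ter
Counting: 2 parts
= 2 syllables


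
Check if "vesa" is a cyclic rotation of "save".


Word: "save", Candidate: "vesa"
Method: check if candidate is substring of word+word
"savesave" contains "vesa"? Yes
Is rotation = Yes


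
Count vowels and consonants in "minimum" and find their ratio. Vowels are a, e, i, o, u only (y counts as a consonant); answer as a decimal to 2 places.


Word: "minimum"
Vowels (a,e,i,o,u): 3
Consonants: 4
Ratio = 3/4
= 0.75


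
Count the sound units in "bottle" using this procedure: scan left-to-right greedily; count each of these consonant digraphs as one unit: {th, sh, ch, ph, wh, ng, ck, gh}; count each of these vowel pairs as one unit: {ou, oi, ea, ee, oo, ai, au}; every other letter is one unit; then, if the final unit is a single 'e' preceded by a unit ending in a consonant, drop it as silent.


Word: "bottle" (6 letters)
Left-to-right scan:
  [1] 'b' (letter)
  [2] 'o' (letter)
  [3] 't' (letter)
  [4] 't' (letter)
  [5] 'l' (letter)
  [6] 'e' (letter)
Units from scan: 6
Final unit is 'e' after a consonant -> drop as silent (-1)
Sound units = 5 units


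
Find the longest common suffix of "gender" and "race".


Word 1: "gender"
Word 2: "race"
Comparing from end:
  Pos -1: 'r' != 'e' (stop)
LCS = "" (length 0)


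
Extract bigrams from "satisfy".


Word: "satisfy" (length 7)
Number of bigrams = 7 - 2 + 1 = 6
  Position 0: "sa"
  Position 1: "at"
  Position 2: "ti"
  Position 3: "is"
  Position 4: "sf"
  Position 5: "fy"
Bigrams = "sa", "at", "ti", "is", "sf", "fy"


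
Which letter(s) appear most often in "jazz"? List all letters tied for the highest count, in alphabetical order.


Word: "jazz"
Letter counts:
  'a': 1
  'j': 1
  'z': 2
Maximum count = 2
Most frequent = 'z' (2 times each)


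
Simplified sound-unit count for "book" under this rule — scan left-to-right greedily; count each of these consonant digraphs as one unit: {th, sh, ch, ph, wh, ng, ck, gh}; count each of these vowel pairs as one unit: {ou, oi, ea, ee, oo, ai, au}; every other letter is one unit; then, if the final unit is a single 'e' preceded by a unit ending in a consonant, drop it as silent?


Word: "book" (4 letters)
Left-to-right scan:
  [1] 'b' (letter)
  [2] 'oo' (vowel-pair)
  [3] 'k' (letter)
Units from scan: 3
Sound units = 3 units


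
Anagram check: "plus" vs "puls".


Word 1: "plus" → sorted: lpsu
Word 2: "puls" → sorted: lpsu
Same letters? lpsu == lpsu
Anagram = Yes


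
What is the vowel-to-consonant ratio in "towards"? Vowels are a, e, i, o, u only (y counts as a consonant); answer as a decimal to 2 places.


Word: "towards"
Vowels (a,e,i,o,u): 2
Consonants: 5
Ratio = 2/5
= 0.40


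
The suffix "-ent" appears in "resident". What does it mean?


Suffix: -ent
Example: resident = reside + -ent, with a spelling change
Meaning = one who / that which


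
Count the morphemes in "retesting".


Word: "retesting"
Morphemes: re- / test / -ing
Each morpheme carries meaning
= 3 morphemes


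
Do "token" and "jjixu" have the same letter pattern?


Pattern of "token": [0, 1, 2, 3, 4]
Pattern of "jjixu": [0, 0, 1, 2, 3]
Patterns do not match
Same pattern = No


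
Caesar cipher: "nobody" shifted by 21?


Word: "nobody"
Shift: 21
Each letter → (letter + shift) mod 26:
  'n' (13) + 21 = 8 → 'i'
  'o' (14) + 21 = 9 → 'j'
  'b' (1) + 21 = 22 → 'w'
  'o' (14) + 21 = 9 → 'j'
  'd' (3) + 21 = 24 → 'y'
  'y' (24) + 21 = 19 → 't'
Result = "ijwjyt"


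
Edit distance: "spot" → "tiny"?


Word 1: "spot" (length 4)
Word 2: "tiny" (length 4)
One optimal edit sequence (insert/delete/substitute each cost 1):
  1. substitute 's' -> 't'  (+1)
  2. substitute 'p' -> 'i'  (+1)
  3. substitute 'o' -> 'n'  (+1)
  4. substitute 't' -> 'y'  (+1)
Total edit operations: 4
Edit distance = 4


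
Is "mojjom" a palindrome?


Word: "mojjom"
Reversed: "mojjom"
Forward == Backward? mojjom == mojjom
Palindrome = Yes


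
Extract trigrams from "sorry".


Word: "sorry" (length 5)
Number of trigrams = 5 - 3 + 1 = 3
  Position 0: "sor"
  Position 1: "orr"
  Position 2: "rry"
Trigrams = "sor", "orr", "rry"


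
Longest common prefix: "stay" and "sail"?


Word 1: "stay"
Word 2: "sail"
Comparing from start:
  Pos 0: 's' == 's'
  Pos 1: 't' != 'a' (stop)
LCP = "s" (length 1)


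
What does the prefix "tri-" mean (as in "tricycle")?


Prefix: tri-
Example: tricycle = tri- + cycle
Meaning = three


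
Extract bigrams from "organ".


Word: "organ" (length 5)
Number of bigrams = 5 - 2 + 1 = 4
  Position 0: "or"
  Position 1: "rg"
  Position 2: "ga"
  Position 3: "an"
Bigrams = "or", "rg", "ga", "an"


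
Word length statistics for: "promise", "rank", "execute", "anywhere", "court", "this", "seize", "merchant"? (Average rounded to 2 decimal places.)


Lengths: "promise"=7, "rank"=4, "execute"=7, "anywhere"=8, "court"=5, "this"=4, "seize"=5, "merchant"=8
Sum = 48, Count = 8
Average = 48/8 = 6.00
= avg=6.00, min=4, max=8


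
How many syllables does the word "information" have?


Word: "information"
Syllable breakdown: in / for / ma / tion
Counting: 4 parts
= 4 syllables


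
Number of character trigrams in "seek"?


Word: "seek" (length 4)
Number of 3-grams = length - 3 + 1 = 4 - 3 + 1
= 2


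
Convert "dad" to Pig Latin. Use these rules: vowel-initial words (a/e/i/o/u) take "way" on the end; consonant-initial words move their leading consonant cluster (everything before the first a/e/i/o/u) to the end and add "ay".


Word: "dad"
Starts with consonant(s) → move to end, add 'ay'
Consonant cluster: "d"
Pig Latin = "adday"


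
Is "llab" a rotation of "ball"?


Word: "ball", Candidate: "llab"
Method: check if candidate is substring of word+word
"ballball" contains "llab"? No
Is rotation = No


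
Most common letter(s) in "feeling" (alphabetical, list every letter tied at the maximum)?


Word: "feeling"
Letter counts:
  'e': 2
  'f': 1
  'g': 1
  'i': 1
  'l': 1
  'n': 1
Maximum count = 2
Most frequent = 'e' (2 times each)


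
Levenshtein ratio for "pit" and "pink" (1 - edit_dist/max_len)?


Word 1: "pit" (length 3)
Word 2: "pink" (length 4)
One optimal edit sequence:
  1. keep 'p'
  2. keep 'i'
  3. insert 'n'  (+1)
  4. substitute 't' -> 'k'  (+1)
Edit distance = 2
Max length = max(3, 4) = 4
Similarity = 1 - 2/4
= 0.5000


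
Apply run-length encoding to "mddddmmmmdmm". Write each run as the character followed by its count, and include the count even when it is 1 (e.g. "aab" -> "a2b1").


String: "mddddmmmmdmm"
Scanning for consecutive runs:
  'm' x 1
  'd' x 4
  'm' x 4
  'd' x 1
  'm' x 2
RLE = "m1d4m4d1m2"


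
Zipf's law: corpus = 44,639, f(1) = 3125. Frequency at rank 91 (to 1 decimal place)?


Zipf's law: f(r) = f(1) / r
f(1) = 3125
f(91) = 3125 / 91
= 34.3 occurrences


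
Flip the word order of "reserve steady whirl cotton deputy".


Original: "reserve steady whirl cotton deputy"
Words (1..n): reserve | steady | whirl | cotton | deputy
Reversed (n..1): deputy | cotton | whirl | steady | reserve
Result = "deputy cotton whirl steady reserve"


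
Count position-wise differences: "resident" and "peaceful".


Comparing character by character (same length = 8):
  Pos 0: 'r' vs 'p' !=
  Pos 1: 'e' vs 'e' =
  Pos 2: 's' vs 'a' !=
  Pos 3: 'i' vs 'c' !=
  Pos 4: 'd' vs 'e' !=
  Pos 5: 'e' vs 'f' !=
  Pos 6: 'n' vs 'u' !=
  Pos 7: 't' vs 'l' !=
Hamming distance = 7


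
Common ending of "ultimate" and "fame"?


Word 1: "ultimate"
Word 2: "fame"
Comparing from end:
  Pos -1: 'e' == 'e'
  Pos -2: 't' != 'm' (stop)
LCS = "e" (length 1)


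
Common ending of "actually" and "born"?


Word 1: "actually"
Word 2: "born"
Comparing from end:
  Pos -1: 'y' != 'n' (stop)
LCS = "" (length 0)


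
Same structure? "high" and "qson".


Pattern of "high": [0, 1, 2, 0]
Pattern of "qson": [0, 1, 2, 3]
Patterns do not match
Same pattern = No


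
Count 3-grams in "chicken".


Word: "chicken" (length 7)
Number of 3-grams = length - 3 + 1 = 7 - 3 + 1
= 5


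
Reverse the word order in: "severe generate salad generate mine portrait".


Original: "severe generate salad generate mine portrait"
Words (1..n): severe | generate | salad | generate | mine | portrait
Reversed (n..1): portrait | mine | generate | salad | generate | severe
Result = "portrait mine generate salad generate severe"


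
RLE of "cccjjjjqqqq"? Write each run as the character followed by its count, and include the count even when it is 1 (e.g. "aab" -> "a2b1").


String: "cccjjjjqqqq"
Scanning for consecutive runs:
  'c' x 3
  'j' x 4
  'q' x 4
RLE = "c3j4q4"


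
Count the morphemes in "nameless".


Word: "nameless"
Morphemes: name | -less
Each morpheme carries meaning
= 2 morphemes


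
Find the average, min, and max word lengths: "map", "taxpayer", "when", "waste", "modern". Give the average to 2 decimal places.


Lengths: "map"=3, "taxpayer"=8, "when"=4, "waste"=5, "modern"=6
Sum = 26, Count = 5
Average = 26/5 = 5.20
= avg=5.20, min=3, max=8


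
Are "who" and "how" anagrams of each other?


Word 1: "who" → sorted: how
Word 2: "how" → sorted: how
Same letters? how == how
Anagram = Yes


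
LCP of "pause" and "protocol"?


Word 1: "pause"
Word 2: "protocol"
Comparing from start:
  Pos 0: 'p' == 'p'
  Pos 1: 'a' != 'r' (stop)
LCP = "p" (length 1)


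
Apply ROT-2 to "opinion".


Word: "opinion"
Shift: 2
Each letter → (letter + shift) mod 26:
  'o' (14) + 2 = 16 → 'q'
  'p' (15) + 2 = 17 → 'r'
  'i' (8) + 2 = 10 → 'k'
  'n' (13) + 2 = 15 → 'p'
  'i' (8) + 2 = 10 → 'k'
  'o' (14) + 2 = 16 → 'q'
  'n' (13) + 2 = 15 → 'p'
Result = "qrkpkqp"


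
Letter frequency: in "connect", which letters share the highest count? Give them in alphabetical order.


Word: "connect"
Letter counts:
  'c': 2
  'e': 1
  'n': 2
  'o': 1
  't': 1
Maximum count = 2
Most frequent = 'c', 'n' (2 times each)


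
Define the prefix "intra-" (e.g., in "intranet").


Prefix: intra-
Example: intranet (intra- + net)
Meaning = within


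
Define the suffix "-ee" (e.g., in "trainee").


Suffix: -ee
As in: trainee -> train + -ee
Meaning = one who receives


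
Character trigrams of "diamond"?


Word: "diamond" (length 7)
Number of trigrams = 7 - 3 + 1 = 5
  Position 0: "dia"
  Position 1: "iam"
  Position 2: "amo"
  Position 3: "mon"
  Position 4: "ond"
Trigrams = "dia", "iam", "amo", "mon", "ond"


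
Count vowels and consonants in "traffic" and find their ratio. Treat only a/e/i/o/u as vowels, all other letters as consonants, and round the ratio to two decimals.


Word: "traffic"
Vowels (a,e,i,o,u): 2
Consonants: 5
Ratio = 2/5
= 0.40


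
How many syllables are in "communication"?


Word: "communication"
Syllable breakdown: com · mu · ni · ca · tion
Counting: 5 parts
= 5 syllables


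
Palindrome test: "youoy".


Word: "youoy"
Reversed: "youoy"
Forward == Backward? youoy == youoy
Palindrome = Yes


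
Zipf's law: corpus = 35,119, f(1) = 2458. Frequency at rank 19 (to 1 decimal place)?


Zipf's law: f(r) = f(1) / r
f(1) = 2458
f(19) = 2458 / 19
= 129.4 occurrences


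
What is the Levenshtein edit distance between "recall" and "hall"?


Word 1: "recall" (length 6)
Word 2: "hall" (length 4)
One optimal edit sequence (insert/delete/substitute each cost 1):
  1. delete 'r'  (+1)
  2. delete 'e'  (+1)
  3. substitute 'c' -> 'h'  (+1)
  4. keep 'a'
  5. keep 'l'
  6. keep 'l'
Total edit operations: 3
Edit distance = 3


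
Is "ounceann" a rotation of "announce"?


Word: "announce", Candidate: "ounceann"
Method: check if candidate is substring of word+word
"announceannounce" contains "ounceann"? Yes
Is rotation = Yes


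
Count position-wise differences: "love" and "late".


Comparing character by character (same length = 4):
  Pos 0: 'l' vs 'l' =
  Pos 1: 'o' vs 'a' !=
  Pos 2: 'v' vs 't' !=
  Pos 3: 'e' vs 'e' =
Hamming distance = 2


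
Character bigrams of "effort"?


Word: "effort" (length 6)
Number of bigrams = 6 - 2 + 1 = 5
  Position 0: "ef"
  Position 1: "ff"
  Position 2: "fo"
  Position 3: "or"
  Position 4: "rt"
Bigrams = "ef", "ff", "fo", "or", "rt"


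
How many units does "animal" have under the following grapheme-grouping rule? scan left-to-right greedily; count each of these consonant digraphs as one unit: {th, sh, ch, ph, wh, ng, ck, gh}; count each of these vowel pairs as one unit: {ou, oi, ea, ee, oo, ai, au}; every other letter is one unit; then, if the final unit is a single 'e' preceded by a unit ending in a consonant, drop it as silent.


Word: "animal" (6 letters)
Left-to-right scan:
  [1] 'a' (letter)
  [2] 'n' (letter)
  [3] 'i' (letter)
  [4] 'm' (letter)
  [5] 'a' (letter)
  [6] 'l' (letter)
Units from scan: 6
Sound units = 6 units


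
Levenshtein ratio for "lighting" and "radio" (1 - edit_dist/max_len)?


Word 1: "lighting" (length 8)
Word 2: "radio" (length 5)
One optimal edit sequence:
  1. delete 'l'  (+1)
  2. delete 'i'  (+1)
  3. substitute 'g' -> 'r'  (+1)
  4. substitute 'h' -> 'a'  (+1)
  5. substitute 't' -> 'd'  (+1)
  6. keep 'i'
  7. delete 'n'  (+1)
  8. substitute 'g' -> 'o'  (+1)
Edit distance = 7
Max length = max(8, 5) = 8
Similarity = 1 - 7/8
= 0.1250


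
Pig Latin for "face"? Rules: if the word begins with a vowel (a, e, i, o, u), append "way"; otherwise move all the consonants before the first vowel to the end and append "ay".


Word: "face"
Starts with consonant(s) → move to end, add 'ay'
Consonant cluster: "f"
Pig Latin = "acefay"


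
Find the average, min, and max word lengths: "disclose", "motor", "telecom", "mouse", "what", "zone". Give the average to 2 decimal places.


Lengths: "disclose"=8, "motor"=5, "telecom"=7, "mouse"=5, "what"=4, "zone"=4
Sum = 33, Count = 6
Average = 33/6 = 5.50
= avg=5.50, min=4, max=8


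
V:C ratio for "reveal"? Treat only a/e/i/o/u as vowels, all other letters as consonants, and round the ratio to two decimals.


Word: "reveal"
Vowels (a,e,i,o,u): 3
Consonants: 3
Ratio = 3/3
= 1.00


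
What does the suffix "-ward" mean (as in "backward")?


Suffix: -ward
As in: backward -> back + -ward
Meaning = in the direction of


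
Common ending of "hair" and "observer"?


Word 1: "hair"
Word 2: "observer"
Comparing from end:
  Pos -1: 'r' == 'r'
  Pos -2: 'i' != 'e' (stop)
LCS = "r" (length 1)


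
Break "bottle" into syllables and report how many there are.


Word: "bottle"
Syllable breakdown: bot / tle
Counting: 2 parts
= 2 syllables


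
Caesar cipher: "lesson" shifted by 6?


Word: "lesson"
Shift: 6
Each letter → (letter + shift) mod 26:
  'l' (11) + 6 = 17 → 'r'
  'e' (4) + 6 = 10 → 'k'
  's' (18) + 6 = 24 → 'y'
  's' (18) + 6 = 24 → 'y'
  'o' (14) + 6 = 20 → 'u'
  'n' (13) + 6 = 19 → 't'
Result = "rkyyut"


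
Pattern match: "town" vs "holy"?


Pattern of "town": [0, 1, 2, 3]
Pattern of "holy": [0, 1, 2, 3]
Patterns match
Same pattern = Yes


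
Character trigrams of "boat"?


Word: "boat" (length 4)
Number of trigrams = 4 - 3 + 1 = 2
  Position 0: "boa"
  Position 1: "oat"
Trigrams = "boa", "oat"


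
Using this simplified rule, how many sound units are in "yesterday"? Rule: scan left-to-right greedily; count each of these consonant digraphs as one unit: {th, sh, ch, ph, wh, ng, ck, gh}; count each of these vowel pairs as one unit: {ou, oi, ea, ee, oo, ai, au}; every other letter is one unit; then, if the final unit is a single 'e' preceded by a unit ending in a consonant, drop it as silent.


Word: "yesterday" (9 letters)
Left-to-right scan:
  [1] 'y' (letter)
  [2] 'e' (letter)
  [3] 's' (letter)
  [4] 't' (letter)
  [5] 'e' (letter)
  [6] 'r' (letter)
  [7] 'd' (letter)
  [8] 'a' (letter)
  [9] 'y' (letter)
Units from scan: 9
Sound units = 9 units


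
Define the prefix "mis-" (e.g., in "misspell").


Prefix: mis-
Example: misspell = mis- + spell
Meaning = wrongly


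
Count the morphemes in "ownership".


Word: "ownership"
Morphemes: own + -er + -ship
Each morpheme carries meaning
= 3 morphemes


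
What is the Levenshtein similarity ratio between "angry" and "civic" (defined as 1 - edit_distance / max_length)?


Word 1: "angry" (length 5)
Word 2: "civic" (length 5)
One optimal edit sequence:
  1. substitute 'a' -> 'c'  (+1)
  2. substitute 'n' -> 'i'  (+1)
  3. substitute 'g' -> 'v'  (+1)
  4. substitute 'r' -> 'i'  (+1)
  5. substitute 'y' -> 'c'  (+1)
Edit distance = 5
Max length = max(5, 5) = 5
Similarity = 1 - 5/5
= 0.0000


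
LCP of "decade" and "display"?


Word 1: "decade"
Word 2: "display"
Comparing from start:
  Pos 0: 'd' == 'd'
  Pos 1: 'e' != 'i' (stop)
LCP = "d" (length 1)


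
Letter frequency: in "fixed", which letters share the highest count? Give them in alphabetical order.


Word: "fixed"
Letter counts:
  'd': 1
  'e': 1
  'f': 1
  'i': 1
  'x': 1
Maximum count = 1
Most frequent = 'd', 'e', 'f', 'i', 'x' (1 time each)


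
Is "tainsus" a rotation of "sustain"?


Word: "sustain", Candidate: "tainsus"
Method: check if candidate is substring of word+word
"sustainsustain" contains "tainsus"? Yes
Is rotation = Yes


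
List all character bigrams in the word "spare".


Word: "spare" (length 5)
Number of bigrams = 5 - 2 + 1 = 4
  Position 0: "sp"
  Position 1: "pa"
  Position 2: "ar"
  Position 3: "re"
Bigrams = "sp", "pa", "ar", "re"


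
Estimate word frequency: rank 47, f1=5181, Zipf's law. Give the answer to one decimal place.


Zipf's law: f(r) = f(1) / r
f(1) = 5181
f(47) = 5181 / 47
= 110.2 occurrences


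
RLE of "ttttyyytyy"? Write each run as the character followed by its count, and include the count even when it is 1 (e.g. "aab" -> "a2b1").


String: "ttttyyytyy"
Scanning for consecutive runs:
  't' x 4
  'y' x 3
  't' x 1
  'y' x 2
RLE = "t4y3t1y2"


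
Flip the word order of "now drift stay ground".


Original: "now drift stay ground"
Words (1..n): now | drift | stay | ground
Reversed (n..1): ground | stay | drift | now
Result = "ground stay drift now"


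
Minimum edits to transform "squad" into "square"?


Word 1: "squad" (length 5)
Word 2: "square" (length 6)
One optimal edit sequence (insert/delete/substitute each cost 1):
  1. keep 's'
  2. keep 'q'
  3. keep 'u'
  4. keep 'a'
  5. insert 'r'  (+1)
  6. substitute 'd' -> 'e'  (+1)
Total edit operations: 2
Edit distance = 2


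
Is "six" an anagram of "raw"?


Word 1: "raw" → sorted: arw
Word 2: "six" → sorted: isx
Same letters? arw != isx
Anagram = No


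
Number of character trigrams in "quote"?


Word: "quote" (length 5)
Number of 3-grams = length - 3 + 1 = 5 - 3 + 1
= 3


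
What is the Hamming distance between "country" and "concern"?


Comparing character by character (same length = 7):
  Pos 0: 'c' vs 'c' =
  Pos 1: 'o' vs 'o' =
  Pos 2: 'u' vs 'n' !=
  Pos 3: 'n' vs 'c' !=
  Pos 4: 't' vs 'e' !=
  Pos 5: 'r' vs 'r' =
  Pos 6: 'y' vs 'n' !=
Hamming distance = 4


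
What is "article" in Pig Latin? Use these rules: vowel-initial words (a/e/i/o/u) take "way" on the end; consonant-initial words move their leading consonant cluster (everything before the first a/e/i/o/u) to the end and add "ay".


Word: "article"
Starts with vowel → add 'way'
Pig Latin = "articleway"


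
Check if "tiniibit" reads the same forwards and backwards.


Word: "tiniibit"
Reversed: "tibiinit"
Forward == Backward? tiniibit != tibiinit
Palindrome = No


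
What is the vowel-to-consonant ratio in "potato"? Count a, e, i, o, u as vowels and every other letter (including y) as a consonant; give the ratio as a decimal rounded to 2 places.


Word: "potato"
Vowels (a,e,i,o,u): 3
Consonants: 3
Ratio = 3/3
= 1.00


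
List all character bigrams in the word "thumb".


Word: "thumb" (length 5)
Number of bigrams = 5 - 2 + 1 = 4
  Position 0: "th"
  Position 1: "hu"
  Position 2: "um"
  Position 3: "mb"
Bigrams = "th", "hu", "um", "mb"


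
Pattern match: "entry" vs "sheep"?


Pattern of "entry": [0, 1, 2, 3, 4]
Pattern of "sheep": [0, 1, 2, 2, 3]
Patterns do not match
Same pattern = No


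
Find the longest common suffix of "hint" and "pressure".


Word 1: "hint"
Word 2: "pressure"
Comparing from end:
  Pos -1: 't' != 'e' (stop)
LCS = "" (length 0)


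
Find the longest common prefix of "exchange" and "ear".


Word 1: "exchange"
Word 2: "ear"
Comparing from start:
  Pos 0: 'e' == 'e'
  Pos 1: 'x' != 'a' (stop)
LCP = "e" (length 1)


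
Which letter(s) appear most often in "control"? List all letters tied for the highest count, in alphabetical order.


Word: "control"
Letter counts:
  'c': 1
  'l': 1
  'n': 1
  'o': 2
  'r': 1
  't': 1
Maximum count = 2
Most frequent = 'o' (2 times each)


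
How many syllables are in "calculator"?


Word: "calculator"
Syllable breakdown: cal | cu | la | tor
Counting: 4 parts
= 4 syllables


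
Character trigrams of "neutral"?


Word: "neutral" (length 7)
Number of trigrams = 7 - 3 + 1 = 5
  Position 0: "neu"
  Position 1: "eut"
  Position 2: "utr"
  Position 3: "tra"
  Position 4: "ral"
Trigrams = "neu", "eut", "utr", "tra", "ral"


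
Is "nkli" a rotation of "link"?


Word: "link", Candidate: "nkli"
Method: check if candidate is substring of word+word
"linklink" contains "nkli"? Yes
Is rotation = Yes


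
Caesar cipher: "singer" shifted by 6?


Word: "singer"
Shift: 6
Each letter → (letter + shift) mod 26:
  's' (18) + 6 = 24 → 'y'
  'i' (8) + 6 = 14 → 'o'
  'n' (13) + 6 = 19 → 't'
  'g' (6) + 6 = 12 → 'm'
  'e' (4) + 6 = 10 → 'k'
  'r' (17) + 6 = 23 → 'x'
Result = "yotmkx"


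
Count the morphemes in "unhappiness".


Word: "unhappiness"
Morphemes: un- / happi / -ness
Each morpheme carries meaning
= 3 morphemes


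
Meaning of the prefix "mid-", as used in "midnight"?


Prefix: mid-
Example: midnight (mid- + night)
Meaning = middle


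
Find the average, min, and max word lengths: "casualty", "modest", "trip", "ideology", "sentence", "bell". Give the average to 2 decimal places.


Lengths: "casualty"=8, "modest"=6, "trip"=4, "ideology"=8, "sentence"=8, "bell"=4
Sum = 38, Count = 6
Average = 38/6 = 6.33
= avg=6.33, min=4, max=8


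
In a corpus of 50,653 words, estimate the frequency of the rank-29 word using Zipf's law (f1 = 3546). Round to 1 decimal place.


Zipf's law: f(r) = f(1) / r
f(1) = 3546
f(29) = 3546 / 29
= 122.3 occurrences


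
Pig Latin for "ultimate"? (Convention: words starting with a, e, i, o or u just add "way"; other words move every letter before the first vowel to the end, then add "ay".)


Word: "ultimate"
Starts with vowel → add 'way'
Pig Latin = "ultimateway"


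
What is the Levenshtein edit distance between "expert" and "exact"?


Word 1: "expert" (length 6)
Word 2: "exact" (length 5)
One optimal edit sequence (insert/delete/substitute each cost 1):
  1. keep 'e'
  2. keep 'x'
  3. delete 'p'  (+1)
  4. substitute 'e' -> 'a'  (+1)
  5. substitute 'r' -> 'c'  (+1)
  6. keep 't'
Total edit operations: 3
Edit distance = 3


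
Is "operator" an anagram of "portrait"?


Word 1: "portrait" → sorted: aioprrtt
Word 2: "operator" → sorted: aeooprrt
Same letters? aioprrtt != aeooprrt
Anagram = No


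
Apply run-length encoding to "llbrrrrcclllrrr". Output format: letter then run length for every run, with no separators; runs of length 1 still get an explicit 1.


String: "llbrrrrcclllrrr"
Scanning for consecutive runs:
  'l' x 2
  'b' x 1
  'r' x 4
  'c' x 2
  'l' x 3
  'r' x 3
RLE = "l2b1r4c2l3r3"


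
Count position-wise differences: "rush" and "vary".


Comparing character by character (same length = 4):
  Pos 0: 'r' vs 'v' !=
  Pos 1: 'u' vs 'a' !=
  Pos 2: 's' vs 'r' !=
  Pos 3: 'h' vs 'y' !=
Hamming distance = 4


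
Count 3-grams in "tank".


Word: "tank" (length 4)
Number of 3-grams = length - 3 + 1 = 4 - 3 + 1
= 2


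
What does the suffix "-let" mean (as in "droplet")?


Suffix: -let
Example: droplet (drop + -let)
Meaning = small


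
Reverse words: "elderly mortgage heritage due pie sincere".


Original: "elderly mortgage heritage due pie sincere"
Words (1..n): elderly | mortgage | heritage | due | pie | sincere
Reversed (n..1): sincere | pie | due | heritage | mortgage | elderly
Result = "sincere pie due heritage mortgage elderly"


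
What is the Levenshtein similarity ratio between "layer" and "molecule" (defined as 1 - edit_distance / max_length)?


Word 1: "layer" (length 5)
Word 2: "molecule" (length 8)
One optimal edit sequence:
  1. insert 'm'  (+1)
  2. insert 'o'  (+1)
  3. keep 'l'
  4. insert 'e'  (+1)
  5. substitute 'a' -> 'c'  (+1)
  6. substitute 'y' -> 'u'  (+1)
  7. substitute 'e' -> 'l'  (+1)
  8. substitute 'r' -> 'e'  (+1)
Edit distance = 7
Max length = max(5, 8) = 8
Similarity = 1 - 7/8
= 0.1250


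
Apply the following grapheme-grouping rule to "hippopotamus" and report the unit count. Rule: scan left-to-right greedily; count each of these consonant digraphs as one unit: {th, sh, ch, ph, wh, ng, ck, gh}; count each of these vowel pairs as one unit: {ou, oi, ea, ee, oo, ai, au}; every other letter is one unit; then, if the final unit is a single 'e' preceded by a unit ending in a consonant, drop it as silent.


Word: "hippopotamus" (12 letters)
Left-to-right scan:
  [1] 'h' (letter)
  [2] 'i' (letter)
  [3] 'p' (letter)
  [4] 'p' (letter)
  [5] 'o' (letter)
  [6] 'p' (letter)
  [7] 'o' (letter)
  [8] 't' (letter)
  [9] 'a' (letter)
  [10] 'm' (letter)
  [11] 'u' (letter)
  [12] 's' (letter)
Units from scan: 12
Sound units = 12 units


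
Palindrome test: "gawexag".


Word: "gawexag"
Reversed: "gaxewag"
Forward == Backward? gawexag != gaxewag
Palindrome = No


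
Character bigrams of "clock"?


Word: "clock" (length 5)
Number of bigrams = 5 - 2 + 1 = 4
  Position 0: "cl"
  Position 1: "lo"
  Position 2: "oc"
  Position 3: "ck"
Bigrams = "cl", "lo", "oc", "ck"


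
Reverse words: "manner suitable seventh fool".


Original: "manner suitable seventh fool"
Words (1..n): manner | suitable | seventh | fool
Reversed (n..1): fool | seventh | suitable | manner
Result = "fool seventh suitable manner"


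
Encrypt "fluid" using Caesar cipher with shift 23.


Word: "fluid"
Shift: 23
Each letter → (letter + shift) mod 26:
  'f' (5) + 23 = 2 → 'c'
  'l' (11) + 23 = 8 → 'i'
  'u' (20) + 23 = 17 → 'r'
  'i' (8) + 23 = 5 → 'f'
  'd' (3) + 23 = 0 → 'a'
Result = "cirfa"


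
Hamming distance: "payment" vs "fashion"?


Comparing character by character (same length = 7):
  Pos 0: 'p' vs 'f' !=
  Pos 1: 'a' vs 'a' =
  Pos 2: 'y' vs 's' !=
  Pos 3: 'm' vs 'h' !=
  Pos 4: 'e' vs 'i' !=
  Pos 5: 'n' vs 'o' !=
  Pos 6: 't' vs 'n' !=
Hamming distance = 6


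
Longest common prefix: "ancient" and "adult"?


Word 1: "ancient"
Word 2: "adult"
Comparing from start:
  Pos 0: 'a' == 'a'
  Pos 1: 'n' != 'd' (stop)
LCP = "a" (length 1)


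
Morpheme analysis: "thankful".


Word: "thankful"
Morphemes: thank | -ful
Each morpheme carries meaning
= 2 morphemes


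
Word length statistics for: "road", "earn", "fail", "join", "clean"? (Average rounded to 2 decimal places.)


Lengths: "road"=4, "earn"=4, "fail"=4, "join"=4, "clean"=5
Sum = 21, Count = 5
Average = 21/5 = 4.20
= avg=4.20, min=4, max=5


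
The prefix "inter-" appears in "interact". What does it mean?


Prefix: inter-
Example: interact = inter- + act
Meaning = between


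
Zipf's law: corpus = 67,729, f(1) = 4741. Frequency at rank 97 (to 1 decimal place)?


Zipf's law: f(r) = f(1) / r
f(1) = 4741
f(97) = 4741 / 97
= 48.9 occurrences


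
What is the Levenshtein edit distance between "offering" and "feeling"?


Word 1: "offering" (length 8)
Word 2: "feeling" (length 7)
One optimal edit sequence (insert/delete/substitute each cost 1):
  1. delete 'o'  (+1)
  2. keep 'f'
  3. substitute 'f' -> 'e'  (+1)
  4. keep 'e'
  5. substitute 'r' -> 'l'  (+1)
  6. keep 'i'
  7. keep 'n'
  8. keep 'g'
Total edit operations: 3
Edit distance = 3


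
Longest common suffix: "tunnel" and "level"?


Word 1: "tunnel"
Word 2: "level"
Comparing from end:
  Pos -1: 'l' == 'l'
  Pos -2: 'e' == 'e'
  Pos -3: 'n' != 'v' (stop)
LCS = "el" (length 2)


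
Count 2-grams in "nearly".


Word: "nearly" (length 6)
Number of 2-grams = length - 2 + 1 = 6 - 2 + 1
= 5


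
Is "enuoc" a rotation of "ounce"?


Word: "ounce", Candidate: "enuoc"
Method: check if candidate is substring of word+word
"ounceounce" contains "enuoc"? No
Is rotation = No


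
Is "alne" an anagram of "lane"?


Word 1: "lane" → sorted: aeln
Word 2: "alne" → sorted: aeln
Same letters? aeln == aeln
Anagram = Yes


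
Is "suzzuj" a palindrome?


Word: "suzzuj"
Reversed: "juzzus"
Forward == Backward? suzzuj != juzzus
Palindrome = No


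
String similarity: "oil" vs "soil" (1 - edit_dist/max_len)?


Word 1: "oil" (length 3)
Word 2: "soil" (length 4)
One optimal edit sequence:
  1. insert 's'  (+1)
  2. keep 'o'
  3. keep 'i'
  4. keep 'l'
Edit distance = 1
Max length = max(3, 4) = 4
Similarity = 1 - 1/4
= 0.7500
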